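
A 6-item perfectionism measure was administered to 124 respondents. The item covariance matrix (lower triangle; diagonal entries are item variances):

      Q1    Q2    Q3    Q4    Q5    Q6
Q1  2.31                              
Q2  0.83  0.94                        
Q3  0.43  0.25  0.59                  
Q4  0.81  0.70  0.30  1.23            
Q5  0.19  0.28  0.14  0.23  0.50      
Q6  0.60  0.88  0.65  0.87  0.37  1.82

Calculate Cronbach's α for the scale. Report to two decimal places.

Σσᵢ² = 2.31 + 0.94 + 0.59 + 1.23 + 0.50 + 1.82 = 7.39
Sum of the distinct covariances = 7.53
total variance = 7.39 + 2 × 7.53 = 22.45
α = (k/(k−1))·(1 − Σσᵢ²/total variance) = (6/5)·(1 − 7.39/22.45) = 0.80

α = 0.80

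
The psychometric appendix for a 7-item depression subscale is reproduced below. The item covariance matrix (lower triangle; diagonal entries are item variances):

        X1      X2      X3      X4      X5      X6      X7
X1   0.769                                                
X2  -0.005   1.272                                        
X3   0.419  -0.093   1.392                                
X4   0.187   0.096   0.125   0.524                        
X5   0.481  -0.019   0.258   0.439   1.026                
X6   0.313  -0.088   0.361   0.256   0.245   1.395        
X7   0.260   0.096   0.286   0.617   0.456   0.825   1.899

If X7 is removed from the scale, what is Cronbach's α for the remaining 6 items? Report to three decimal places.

α = 0.579

Remaining items: X1, X2, X3, X4, X5, X6 (k = 6).
Σσᵢ² = 0.769 + 1.272 + 1.392 + 0.524 + 1.026 + 1.395 = 6.378
σ²_T = 6.378 + 2 × 2.975 = 12.328
α (item deleted) = (6/5)·(1 − 6.378/12.328) = 0.579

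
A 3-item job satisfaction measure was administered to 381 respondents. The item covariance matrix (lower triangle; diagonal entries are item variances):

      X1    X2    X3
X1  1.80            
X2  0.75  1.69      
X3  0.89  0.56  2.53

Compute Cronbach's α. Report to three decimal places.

Σσᵢ² = 1.80 + 1.69 + 2.53 = 6.02
Sum of the distinct covariances = 2.20
total variance = 6.02 + 2 × 2.20 = 10.42
α = (k/(k−1))·(1 − Σσᵢ²/total variance) = (3/2)·(1 − 6.02/10.42) = 0.633

Cronbach's α = 0.633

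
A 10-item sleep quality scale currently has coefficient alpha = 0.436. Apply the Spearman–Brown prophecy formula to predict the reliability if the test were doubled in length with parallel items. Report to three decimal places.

predicted reliability = 0.607

Length factor m = 2
α' = m·α / (1 + (m−1)·α)
   = 2 × 0.436 / (1 + (2 − 1) × 0.436)
   = 0.8720 / 1.4360 = 0.607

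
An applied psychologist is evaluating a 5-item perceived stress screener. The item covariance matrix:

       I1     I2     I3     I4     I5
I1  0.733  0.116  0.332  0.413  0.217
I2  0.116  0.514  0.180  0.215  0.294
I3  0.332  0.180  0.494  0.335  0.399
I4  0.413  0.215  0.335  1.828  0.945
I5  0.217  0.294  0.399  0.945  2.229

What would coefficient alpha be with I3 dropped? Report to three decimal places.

α = 0.605

Remaining items: I1, I2, I4, I5 (k = 4).
sum of item variances = 0.733 + 0.514 + 1.828 + 2.229 = 5.304
Var(T) = 5.304 + 2 × 2.200 = 9.704
α (item deleted) = (4/3)·(1 − 5.304/9.704) = 0.605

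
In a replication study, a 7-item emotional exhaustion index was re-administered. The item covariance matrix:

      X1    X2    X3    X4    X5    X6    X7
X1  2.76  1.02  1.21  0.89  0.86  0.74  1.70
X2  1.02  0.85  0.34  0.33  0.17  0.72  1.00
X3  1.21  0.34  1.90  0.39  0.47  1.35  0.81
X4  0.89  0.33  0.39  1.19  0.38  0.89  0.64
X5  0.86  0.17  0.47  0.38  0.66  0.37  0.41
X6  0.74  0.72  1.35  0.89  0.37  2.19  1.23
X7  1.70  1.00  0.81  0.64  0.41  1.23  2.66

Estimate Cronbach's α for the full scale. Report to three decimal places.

Σσᵢ² = 2.76 + 0.85 + 1.90 + 1.19 + 0.66 + 2.19 + 2.66 = 12.21
Σ_{i<j} σ_ij = 15.92
σ²_total = 12.21 + 2 × 15.92 = 44.05
α = (k/(k−1))·(1 − Σσᵢ²/σ²_total) = (7/6)·(1 − 12.21/44.05) = 0.843

α = 0.843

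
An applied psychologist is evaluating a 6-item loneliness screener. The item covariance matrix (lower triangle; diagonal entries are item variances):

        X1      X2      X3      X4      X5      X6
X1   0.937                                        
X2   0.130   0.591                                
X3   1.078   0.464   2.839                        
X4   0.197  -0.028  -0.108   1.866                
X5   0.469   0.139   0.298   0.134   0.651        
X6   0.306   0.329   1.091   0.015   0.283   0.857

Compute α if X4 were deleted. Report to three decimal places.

α = 0.762

Remaining items: X1, X2, X3, X5, X6 (k = 5).
Σσᵢ² = 0.937 + 0.591 + 2.839 + 0.651 + 0.857 = 5.875
Var(T) = 5.875 + 2 × 4.587 = 15.049
α (item deleted) = (5/4)·(1 − 5.875/15.049) = 0.762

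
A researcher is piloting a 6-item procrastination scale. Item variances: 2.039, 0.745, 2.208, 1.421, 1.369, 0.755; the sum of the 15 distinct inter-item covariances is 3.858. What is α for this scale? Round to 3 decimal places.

α = 0.570

Σσ²ᵢ = 2.039 + 0.745 + 2.208 + 1.421 + 1.369 + 0.755 = 8.537
Sum of distinct covariances = 3.858
Var(T) = Σσ²ᵢ + 2·Σcov = 8.537 + 2 × 3.858 = 16.253
α = (6/5)·(1 − 8.537/16.253) = 0.570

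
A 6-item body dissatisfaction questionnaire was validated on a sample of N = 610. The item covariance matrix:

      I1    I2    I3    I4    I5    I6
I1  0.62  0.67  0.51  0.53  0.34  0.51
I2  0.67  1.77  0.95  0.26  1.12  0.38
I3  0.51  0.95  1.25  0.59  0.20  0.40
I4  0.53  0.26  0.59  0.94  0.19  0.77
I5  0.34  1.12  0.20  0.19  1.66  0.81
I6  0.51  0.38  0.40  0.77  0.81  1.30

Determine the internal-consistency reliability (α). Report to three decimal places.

ΣVar(i) = 0.62 + 1.77 + 1.25 + 0.94 + 1.66 + 1.30 = 7.54
Σ_{i<j} σ_ij = 8.23
σ²_T = 7.54 + 2 × 8.23 = 24.00
α = (k/(k−1))·(1 − ΣVar(i)/σ²_T) = (6/5)·(1 − 7.54/24.00) = 0.823

α = 0.823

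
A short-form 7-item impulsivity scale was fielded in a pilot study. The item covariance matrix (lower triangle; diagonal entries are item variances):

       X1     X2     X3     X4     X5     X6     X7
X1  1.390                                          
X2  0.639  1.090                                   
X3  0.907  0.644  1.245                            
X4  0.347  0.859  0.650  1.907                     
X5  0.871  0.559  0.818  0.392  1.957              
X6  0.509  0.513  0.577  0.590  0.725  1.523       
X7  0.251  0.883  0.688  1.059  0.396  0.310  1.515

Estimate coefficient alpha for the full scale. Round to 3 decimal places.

α = 0.832

Σσ²ᵢ = 1.390 + 1.090 + 1.245 + 1.907 + 1.957 + 1.523 + 1.515 = 10.627
Sum of off-diagonal covariances = 13.187
total variance = 10.627 + 2 × 13.187 = 37.001
α = (k/(k−1))·(1 − Σσ²ᵢ/total variance) = (7/6)·(1 − 10.627/37.001) = 0.832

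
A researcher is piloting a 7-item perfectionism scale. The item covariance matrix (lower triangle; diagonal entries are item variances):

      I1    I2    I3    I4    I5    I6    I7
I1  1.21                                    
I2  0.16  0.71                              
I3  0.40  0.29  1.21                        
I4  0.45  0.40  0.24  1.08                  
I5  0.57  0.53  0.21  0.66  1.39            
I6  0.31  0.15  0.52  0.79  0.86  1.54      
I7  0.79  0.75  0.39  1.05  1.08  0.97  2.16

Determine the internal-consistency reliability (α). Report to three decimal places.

ΣVar(i) = 1.21 + 0.71 + 1.21 + 1.08 + 1.39 + 1.54 + 2.16 = 9.30
Σ_{i<j} σ_ij = 11.57
total variance = 9.30 + 2 × 11.57 = 32.44
α = (k/(k−1))·(1 − ΣVar(i)/total variance) = (7/6)·(1 − 9.30/32.44) = 0.832

α = 0.832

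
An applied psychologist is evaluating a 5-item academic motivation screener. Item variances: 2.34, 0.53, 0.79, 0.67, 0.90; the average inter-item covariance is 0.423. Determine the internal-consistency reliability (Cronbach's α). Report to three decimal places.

Σσᵢ² = 2.34 + 0.53 + 0.79 + 0.67 + 0.90 = 5.23
Sum of the 10 distinct covariances = 10 × 0.423 = 4.230
total variance = Σσᵢ² + 2·Σcov = 5.23 + 2 × 4.230 = 13.690
α = (5/4)·(1 − 5.23/13.690) = 0.772

Cronbach's α = 0.772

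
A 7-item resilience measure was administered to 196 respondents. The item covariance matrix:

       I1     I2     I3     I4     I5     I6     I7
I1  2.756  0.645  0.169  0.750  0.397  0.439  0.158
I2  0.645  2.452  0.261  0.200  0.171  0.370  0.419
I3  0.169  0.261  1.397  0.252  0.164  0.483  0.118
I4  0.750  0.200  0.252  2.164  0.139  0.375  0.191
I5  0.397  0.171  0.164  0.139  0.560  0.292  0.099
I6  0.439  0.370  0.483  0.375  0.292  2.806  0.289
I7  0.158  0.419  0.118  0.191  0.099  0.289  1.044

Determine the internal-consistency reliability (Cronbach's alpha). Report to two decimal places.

Cronbach's alpha = 0.57

ΣVar(i) = 2.756 + 2.452 + 1.397 + 2.164 + 0.560 + 2.806 + 1.044 = 13.179
Σ_{i<j} σ_ij = 6.381
total variance = 13.179 + 2 × 6.381 = 25.941
α = (k/(k−1))·(1 − ΣVar(i)/total variance) = (7/6)·(1 − 13.179/25.941) = 0.57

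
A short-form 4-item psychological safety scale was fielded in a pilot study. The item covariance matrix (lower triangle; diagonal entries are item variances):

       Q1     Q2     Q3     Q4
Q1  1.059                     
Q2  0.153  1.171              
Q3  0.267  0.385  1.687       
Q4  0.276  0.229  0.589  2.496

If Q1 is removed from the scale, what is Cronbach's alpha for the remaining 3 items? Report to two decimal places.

α = 0.47

Remaining items: Q2, Q3, Q4 (k = 3).
Σσ²ᵢ = 1.171 + 1.687 + 2.496 = 5.354
total variance = 5.354 + 2 × 1.203 = 7.760
α (item deleted) = (3/2)·(1 − 5.354/7.760) = 0.47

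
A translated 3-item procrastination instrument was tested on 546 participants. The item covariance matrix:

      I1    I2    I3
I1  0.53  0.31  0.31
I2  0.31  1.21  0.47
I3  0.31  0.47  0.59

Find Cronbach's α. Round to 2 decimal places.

sum of item variances = 0.53 + 1.21 + 0.59 = 2.33
Sum of off-diagonal covariances = 1.09
Var(T) = 2.33 + 2 × 1.09 = 4.51
α = (k/(k−1))·(1 − sum of item variances/Var(T)) = (3/2)·(1 − 2.33/4.51) = 0.73

α = 0.73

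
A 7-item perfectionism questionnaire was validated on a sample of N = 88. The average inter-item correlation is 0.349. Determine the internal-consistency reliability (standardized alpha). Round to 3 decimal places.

α = 0.790

Standardized α = k·r̄ / (1 + (k−1)·r̄) = 7 × 0.349 / (1 + 6 × 0.349)
  = 2.4430 / 3.0940 = 0.790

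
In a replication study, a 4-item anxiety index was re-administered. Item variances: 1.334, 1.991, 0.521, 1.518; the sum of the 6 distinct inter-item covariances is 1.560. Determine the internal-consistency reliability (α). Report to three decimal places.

α = 0.490

Σσᵢ² = 1.334 + 1.991 + 0.521 + 1.518 = 5.364
Sum of distinct covariances = 1.560
total variance = Σσᵢ² + 2·Σcov = 5.364 + 2 × 1.560 = 8.484
α = (4/3)·(1 − 5.364/8.484) = 0.490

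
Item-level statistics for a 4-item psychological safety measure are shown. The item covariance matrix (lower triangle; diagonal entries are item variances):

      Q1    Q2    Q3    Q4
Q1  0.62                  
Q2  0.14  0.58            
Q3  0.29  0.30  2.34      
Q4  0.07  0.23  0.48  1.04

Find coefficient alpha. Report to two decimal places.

ΣVar(i) = 0.62 + 0.58 + 2.34 + 1.04 = 4.58
Σ_{i<j} σ_ij = 1.51
σ²_total = 4.58 + 2 × 1.51 = 7.60
α = (k/(k−1))·(1 − ΣVar(i)/σ²_total) = (4/3)·(1 − 4.58/7.60) = 0.53

coefficient alpha = 0.53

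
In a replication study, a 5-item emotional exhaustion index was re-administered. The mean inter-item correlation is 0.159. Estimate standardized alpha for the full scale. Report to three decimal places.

standardized alpha = 0.486

Standardized α = k·r̄ / (1 + (k−1)·r̄) = 5 × 0.159 / (1 + 4 × 0.159)
  = 0.7950 / 1.6360 = 0.486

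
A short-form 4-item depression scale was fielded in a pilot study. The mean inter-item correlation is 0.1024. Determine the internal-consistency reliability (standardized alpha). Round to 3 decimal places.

Standardized α = k·r̄ / (1 + (k−1)·r̄) = 4 × 0.1024 / (1 + 3 × 0.1024)
  = 0.4096 / 1.3072 = 0.313

standardized alpha = 0.313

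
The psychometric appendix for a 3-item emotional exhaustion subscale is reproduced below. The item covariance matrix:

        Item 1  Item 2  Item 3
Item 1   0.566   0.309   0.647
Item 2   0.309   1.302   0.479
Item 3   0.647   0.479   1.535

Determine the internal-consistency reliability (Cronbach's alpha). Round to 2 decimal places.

ΣVar(i) = 0.566 + 1.302 + 1.535 = 3.403
Sum of off-diagonal covariances = 1.435
Var(T) = 3.403 + 2 × 1.435 = 6.273
α = (k/(k−1))·(1 − ΣVar(i)/Var(T)) = (3/2)·(1 − 3.403/6.273) = 0.69

α = 0.69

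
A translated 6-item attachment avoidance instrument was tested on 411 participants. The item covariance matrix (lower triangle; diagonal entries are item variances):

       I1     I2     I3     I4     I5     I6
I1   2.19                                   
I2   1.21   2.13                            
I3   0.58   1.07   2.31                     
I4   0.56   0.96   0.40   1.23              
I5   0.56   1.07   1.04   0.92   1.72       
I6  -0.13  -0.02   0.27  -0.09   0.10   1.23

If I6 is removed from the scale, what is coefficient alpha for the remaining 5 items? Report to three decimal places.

Remaining items: I1, I2, I3, I4, I5 (k = 5).
ΣVar(i) = 2.19 + 2.13 + 2.31 + 1.23 + 1.72 = 9.58
Var(T) = 9.58 + 2 × 8.37 = 26.32
α (item deleted) = (5/4)·(1 − 9.58/26.32) = 0.795

α = 0.795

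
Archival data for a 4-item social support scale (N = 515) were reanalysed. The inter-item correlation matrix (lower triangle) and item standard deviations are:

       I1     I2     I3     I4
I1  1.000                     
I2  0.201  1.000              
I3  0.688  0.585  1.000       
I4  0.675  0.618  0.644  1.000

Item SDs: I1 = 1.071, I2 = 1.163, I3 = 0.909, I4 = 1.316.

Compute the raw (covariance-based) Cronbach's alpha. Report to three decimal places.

Cronbach's alpha = 0.833

Σσ²ᵢ = 1.071² + 1.163² + 0.909² + 1.316² = 5.0577
Covariances σ_ij = r_ij · s_i · s_j:
  σ(I1,I2) = 0.201 × 1.071 × 1.163 = 0.2504
  σ(I1,I3) = 0.688 × 1.071 × 0.909 = 0.6698
  σ(I1,I4) = 0.675 × 1.071 × 1.316 = 0.9514
  σ(I2,I3) = 0.585 × 1.163 × 0.909 = 0.6184
  σ(I2,I4) = 0.618 × 1.163 × 1.316 = 0.9459
  σ(I3,I4) = 0.644 × 0.909 × 1.316 = 0.7704
σ²_T = Σσ²ᵢ + 2·Σσ_ij = 5.0577 + 2 × 4.2063 = 13.4703
α = (4/3)·(1 − 5.0577/13.4703) = 0.833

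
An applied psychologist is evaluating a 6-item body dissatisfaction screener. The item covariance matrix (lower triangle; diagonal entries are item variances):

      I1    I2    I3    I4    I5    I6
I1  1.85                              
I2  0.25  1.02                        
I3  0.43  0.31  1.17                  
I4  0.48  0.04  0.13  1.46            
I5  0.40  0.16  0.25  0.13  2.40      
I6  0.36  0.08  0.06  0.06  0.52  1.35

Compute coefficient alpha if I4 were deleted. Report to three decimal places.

coefficient alpha = 0.525

Remaining items: I1, I2, I3, I5, I6 (k = 5).
ΣVar(i) = 1.85 + 1.02 + 1.17 + 2.40 + 1.35 = 7.79
Var(T) = 7.79 + 2 × 2.82 = 13.43
α (item deleted) = (5/4)·(1 − 7.79/13.43) = 0.525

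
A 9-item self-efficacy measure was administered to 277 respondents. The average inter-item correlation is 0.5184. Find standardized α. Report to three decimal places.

Standardized α = k·r̄ / (1 + (k−1)·r̄) = 9 × 0.5184 / (1 + 8 × 0.5184)
  = 4.6656 / 5.1472 = 0.906

α = 0.906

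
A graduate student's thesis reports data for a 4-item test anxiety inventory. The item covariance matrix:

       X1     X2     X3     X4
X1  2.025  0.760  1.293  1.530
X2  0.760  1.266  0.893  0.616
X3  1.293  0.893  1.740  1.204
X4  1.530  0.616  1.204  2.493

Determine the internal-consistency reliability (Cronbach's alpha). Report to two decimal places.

α = 0.83

sum of item variances = 2.025 + 1.266 + 1.740 + 2.493 = 7.524
Sum of the distinct covariances = 6.296
σ²_total = 7.524 + 2 × 6.296 = 20.116
α = (k/(k−1))·(1 − sum of item variances/σ²_total) = (4/3)·(1 − 7.524/20.116) = 0.83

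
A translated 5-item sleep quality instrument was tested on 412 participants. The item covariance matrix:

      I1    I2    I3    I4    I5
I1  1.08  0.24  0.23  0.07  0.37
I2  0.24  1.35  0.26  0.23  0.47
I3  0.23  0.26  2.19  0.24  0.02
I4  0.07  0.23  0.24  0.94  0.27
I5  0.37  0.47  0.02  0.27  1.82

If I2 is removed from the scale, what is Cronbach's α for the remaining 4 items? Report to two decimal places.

α = 0.38

Remaining items: I1, I3, I4, I5 (k = 4).
Σσ²ᵢ = 1.08 + 2.19 + 0.94 + 1.82 = 6.03
σ²_total = 6.03 + 2 × 1.20 = 8.43
α (item deleted) = (4/3)·(1 − 6.03/8.43) = 0.38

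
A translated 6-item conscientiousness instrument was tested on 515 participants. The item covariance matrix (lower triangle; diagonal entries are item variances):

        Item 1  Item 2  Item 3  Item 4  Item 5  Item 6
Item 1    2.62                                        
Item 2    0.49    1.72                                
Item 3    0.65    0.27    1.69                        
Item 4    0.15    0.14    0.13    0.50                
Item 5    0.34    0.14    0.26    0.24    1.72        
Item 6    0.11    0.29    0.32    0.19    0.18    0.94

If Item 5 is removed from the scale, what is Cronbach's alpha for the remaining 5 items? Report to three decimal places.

Remaining items: Item 1, Item 2, Item 3, Item 4, Item 6 (k = 5).
Σσᵢ² = 2.62 + 1.72 + 1.69 + 0.50 + 0.94 = 7.47
Var(T) = 7.47 + 2 × 2.74 = 12.95
α (item deleted) = (5/4)·(1 − 7.47/12.95) = 0.529

α = 0.529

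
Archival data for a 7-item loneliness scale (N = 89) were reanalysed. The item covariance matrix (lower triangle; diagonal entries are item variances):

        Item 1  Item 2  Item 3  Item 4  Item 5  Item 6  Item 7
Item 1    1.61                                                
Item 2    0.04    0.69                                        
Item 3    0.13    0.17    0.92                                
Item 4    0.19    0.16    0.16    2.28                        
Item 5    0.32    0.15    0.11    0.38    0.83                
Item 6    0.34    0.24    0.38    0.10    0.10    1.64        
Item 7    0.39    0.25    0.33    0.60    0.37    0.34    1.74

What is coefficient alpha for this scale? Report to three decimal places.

sum of item variances = 1.61 + 0.69 + 0.92 + 2.28 + 0.83 + 1.64 + 1.74 = 9.71
Sum of the distinct covariances = 5.25
total variance = 9.71 + 2 × 5.25 = 20.21
α = (k/(k−1))·(1 − sum of item variances/total variance) = (7/6)·(1 − 9.71/20.21) = 0.606

α = 0.606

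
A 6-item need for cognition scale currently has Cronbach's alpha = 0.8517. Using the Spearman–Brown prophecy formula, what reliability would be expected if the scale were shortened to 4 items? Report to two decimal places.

predicted reliability = 0.79

Length factor m = 4/6 = 0.6667
α' = m·α / (1 − (1−m)·α)
   = 4/6 × 0.8517 / (1 − (1 − 4/6) × 0.8517)
   = 0.5678 / 0.7161 = 0.79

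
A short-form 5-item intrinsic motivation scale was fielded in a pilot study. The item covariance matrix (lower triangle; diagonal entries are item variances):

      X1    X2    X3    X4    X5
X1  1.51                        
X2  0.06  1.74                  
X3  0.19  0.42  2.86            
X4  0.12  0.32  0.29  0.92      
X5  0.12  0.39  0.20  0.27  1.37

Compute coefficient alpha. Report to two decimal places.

α = 0.45

Σσᵢ² = 1.51 + 1.74 + 2.86 + 0.92 + 1.37 = 8.40
Sum of the distinct covariances = 2.38
Var(T) = 8.40 + 2 × 2.38 = 13.16
α = (k/(k−1))·(1 − Σσᵢ²/Var(T)) = (5/4)·(1 − 8.40/13.16) = 0.45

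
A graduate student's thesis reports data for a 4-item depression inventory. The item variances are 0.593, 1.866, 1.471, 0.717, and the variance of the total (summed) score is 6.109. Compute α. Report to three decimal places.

Σσᵢ² = 0.593 + 1.866 + 1.471 + 0.717 = 4.647
α = (k/(k−1))·(1 − Σσᵢ²/Var(T)) = (4/3)·(1 − 4.647/6.109) = 0.319

α = 0.319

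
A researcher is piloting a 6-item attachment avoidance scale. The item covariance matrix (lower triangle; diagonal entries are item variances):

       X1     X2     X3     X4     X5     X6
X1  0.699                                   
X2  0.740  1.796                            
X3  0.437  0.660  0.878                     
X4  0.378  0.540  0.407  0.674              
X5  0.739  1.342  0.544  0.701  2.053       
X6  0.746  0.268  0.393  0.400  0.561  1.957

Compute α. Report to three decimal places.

α = 0.825

ΣVar(i) = 0.699 + 1.796 + 0.878 + 0.674 + 2.053 + 1.957 = 8.057
Sum of off-diagonal covariances = 8.856
total variance = 8.057 + 2 × 8.856 = 25.769
α = (k/(k−1))·(1 − ΣVar(i)/total variance) = (6/5)·(1 − 8.057/25.769) = 0.825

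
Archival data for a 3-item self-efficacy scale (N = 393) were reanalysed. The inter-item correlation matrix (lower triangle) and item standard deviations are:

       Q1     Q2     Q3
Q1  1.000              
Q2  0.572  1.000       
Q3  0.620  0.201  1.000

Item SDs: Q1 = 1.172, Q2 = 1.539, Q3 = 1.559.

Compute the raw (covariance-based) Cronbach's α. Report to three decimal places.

Σσ²ᵢ = 1.172² + 1.539² + 1.559² = 6.1726
Covariances σ_ij = r_ij · s_i · s_j:
  σ(Q1,Q2) = 0.572 × 1.172 × 1.539 = 1.0317
  σ(Q1,Q3) = 0.620 × 1.172 × 1.559 = 1.1328
  σ(Q2,Q3) = 0.201 × 1.539 × 1.559 = 0.4823
σ²_T = Σσ²ᵢ + 2·Σσ_ij = 6.1726 + 2 × 2.6468 = 11.4662
α = (3/2)·(1 − 6.1726/11.4662) = 0.693

α = 0.693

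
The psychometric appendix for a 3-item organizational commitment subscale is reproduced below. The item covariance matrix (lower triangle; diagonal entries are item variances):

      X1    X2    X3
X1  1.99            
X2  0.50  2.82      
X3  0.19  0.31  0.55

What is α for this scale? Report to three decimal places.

Σσ²ᵢ = 1.99 + 2.82 + 0.55 = 5.36
Sum of the distinct covariances = 1.00
Var(T) = 5.36 + 2 × 1.00 = 7.36
α = (k/(k−1))·(1 − Σσ²ᵢ/Var(T)) = (3/2)·(1 − 5.36/7.36) = 0.408

α = 0.408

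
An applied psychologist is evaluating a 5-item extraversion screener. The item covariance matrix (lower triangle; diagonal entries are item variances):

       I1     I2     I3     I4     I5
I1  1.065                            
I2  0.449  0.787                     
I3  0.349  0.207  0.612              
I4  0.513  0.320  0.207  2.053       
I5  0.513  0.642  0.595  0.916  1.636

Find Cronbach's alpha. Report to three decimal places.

Σσᵢ² = 1.065 + 0.787 + 0.612 + 2.053 + 1.636 = 6.153
Sum of the distinct covariances = 4.711
Var(T) = 6.153 + 2 × 4.711 = 15.575
α = (k/(k−1))·(1 − Σσᵢ²/Var(T)) = (5/4)·(1 − 6.153/15.575) = 0.756

α = 0.756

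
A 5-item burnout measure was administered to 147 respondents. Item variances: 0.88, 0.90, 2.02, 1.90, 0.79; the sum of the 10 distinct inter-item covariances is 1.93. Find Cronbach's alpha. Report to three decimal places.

ΣVar(i) = 0.88 + 0.90 + 2.02 + 1.90 + 0.79 = 6.49
Sum of distinct covariances = 1.93
total variance = ΣVar(i) + 2·Σcov = 6.49 + 2 × 1.93 = 10.35
α = (5/4)·(1 − 6.49/10.35) = 0.466

α = 0.466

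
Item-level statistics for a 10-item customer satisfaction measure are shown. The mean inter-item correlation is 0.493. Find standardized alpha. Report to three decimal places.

α = 0.907

Standardized α = k·r̄ / (1 + (k−1)·r̄) = 10 × 0.493 / (1 + 9 × 0.493)
  = 4.9300 / 5.4370 = 0.907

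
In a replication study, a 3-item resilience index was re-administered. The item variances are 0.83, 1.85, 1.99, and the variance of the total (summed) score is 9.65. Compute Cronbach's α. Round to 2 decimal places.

Σσᵢ² = 0.83 + 1.85 + 1.99 = 4.67
α = (k/(k−1))·(1 − Σσᵢ²/σ²_T) = (3/2)·(1 − 4.67/9.65) = 0.77

α = 0.77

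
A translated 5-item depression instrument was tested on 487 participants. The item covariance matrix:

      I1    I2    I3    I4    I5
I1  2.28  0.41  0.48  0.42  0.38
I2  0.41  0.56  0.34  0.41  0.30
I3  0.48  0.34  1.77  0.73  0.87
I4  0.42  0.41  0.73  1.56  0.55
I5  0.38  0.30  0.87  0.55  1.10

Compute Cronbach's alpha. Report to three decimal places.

Σσ²ᵢ = 2.28 + 0.56 + 1.77 + 1.56 + 1.10 = 7.27
Sum of the distinct covariances = 4.89
σ²_T = 7.27 + 2 × 4.89 = 17.05
α = (k/(k−1))·(1 − Σσ²ᵢ/σ²_T) = (5/4)·(1 − 7.27/17.05) = 0.717

α = 0.717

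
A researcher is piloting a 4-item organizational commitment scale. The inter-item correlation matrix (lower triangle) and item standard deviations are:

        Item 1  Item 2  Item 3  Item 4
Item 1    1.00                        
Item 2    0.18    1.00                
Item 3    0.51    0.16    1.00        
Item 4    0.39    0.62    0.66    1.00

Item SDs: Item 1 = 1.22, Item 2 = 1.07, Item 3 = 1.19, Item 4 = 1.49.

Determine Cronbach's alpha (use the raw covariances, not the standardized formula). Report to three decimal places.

Σσ²ᵢ = 1.22² + 1.07² + 1.19² + 1.49² = 6.2695
Covariances σ_ij = r_ij · s_i · s_j:
  σ(Item 1,Item 2) = 0.18 × 1.22 × 1.07 = 0.2350
  σ(Item 1,Item 3) = 0.51 × 1.22 × 1.19 = 0.7404
  σ(Item 1,Item 4) = 0.39 × 1.22 × 1.49 = 0.7089
  σ(Item 2,Item 3) = 0.16 × 1.07 × 1.19 = 0.2037
  σ(Item 2,Item 4) = 0.62 × 1.07 × 1.49 = 0.9885
  σ(Item 3,Item 4) = 0.66 × 1.19 × 1.49 = 1.1702
σ²_T = Σσ²ᵢ + 2·Σσ_ij = 6.2695 + 2 × 4.0467 = 14.3629
α = (4/3)·(1 − 6.2695/14.3629) = 0.751

Cronbach's alpha = 0.751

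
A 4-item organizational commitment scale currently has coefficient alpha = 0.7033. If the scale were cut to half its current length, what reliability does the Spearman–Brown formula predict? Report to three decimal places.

Length factor m = 1/2
α' = m·α / (1 − (1−m)·α)
   = 1/2 × 0.7033 / (1 − (1 − 1/2) × 0.7033)
   = 0.3517 / 0.6483 = 0.542

predicted reliability = 0.542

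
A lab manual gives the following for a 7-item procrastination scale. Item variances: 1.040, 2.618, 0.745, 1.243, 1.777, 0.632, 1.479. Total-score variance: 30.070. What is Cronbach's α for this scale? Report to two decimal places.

Σσᵢ² = 1.040 + 2.618 + 0.745 + 1.243 + 1.777 + 0.632 + 1.479 = 9.534
α = (k/(k−1))·(1 − Σσᵢ²/total variance) = (7/6)·(1 − 9.534/30.070) = 0.80

Cronbach's α = 0.80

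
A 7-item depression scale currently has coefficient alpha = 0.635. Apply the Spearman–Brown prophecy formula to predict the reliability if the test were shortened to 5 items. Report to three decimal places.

predicted reliability = 0.554

Length factor m = 5/7 = 0.7143
α' = m·α / (1 − (1−m)·α)
   = 5/7 × 0.635 / (1 − (1 − 5/7) × 0.635)
   = 0.4536 / 0.8186 = 0.554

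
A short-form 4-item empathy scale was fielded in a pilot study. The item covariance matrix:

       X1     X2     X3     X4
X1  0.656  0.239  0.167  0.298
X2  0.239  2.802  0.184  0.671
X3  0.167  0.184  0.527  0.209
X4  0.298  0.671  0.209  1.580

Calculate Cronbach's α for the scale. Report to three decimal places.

sum of item variances = 0.656 + 2.802 + 0.527 + 1.580 = 5.565
Sum of the distinct covariances = 1.768
σ²_T = 5.565 + 2 × 1.768 = 9.101
α = (k/(k−1))·(1 − sum of item variances/σ²_T) = (4/3)·(1 − 5.565/9.101) = 0.518

α = 0.518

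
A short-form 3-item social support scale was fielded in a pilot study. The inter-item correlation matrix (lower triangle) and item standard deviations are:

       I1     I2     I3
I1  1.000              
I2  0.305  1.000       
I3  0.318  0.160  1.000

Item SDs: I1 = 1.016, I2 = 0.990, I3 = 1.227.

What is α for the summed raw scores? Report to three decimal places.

Σσ²ᵢ = 1.016² + 0.990² + 1.227² = 3.5179
Covariances σ_ij = r_ij · s_i · s_j:
  σ(I1,I2) = 0.305 × 1.016 × 0.990 = 0.3068
  σ(I1,I3) = 0.318 × 1.016 × 1.227 = 0.3964
  σ(I2,I3) = 0.160 × 0.990 × 1.227 = 0.1944
σ²_T = Σσ²ᵢ + 2·Σσ_ij = 3.5179 + 2 × 0.8976 = 5.3131
α = (3/2)·(1 − 3.5179/5.3131) = 0.507

α = 0.507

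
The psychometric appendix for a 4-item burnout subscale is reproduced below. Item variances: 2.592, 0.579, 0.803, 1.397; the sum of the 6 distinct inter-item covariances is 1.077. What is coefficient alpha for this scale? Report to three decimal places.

sum of item variances = 2.592 + 0.579 + 0.803 + 1.397 = 5.371
Sum of distinct covariances = 1.077
Var(T) = sum of item variances + 2·Σcov = 5.371 + 2 × 1.077 = 7.525
α = (4/3)·(1 − 5.371/7.525) = 0.382

α = 0.382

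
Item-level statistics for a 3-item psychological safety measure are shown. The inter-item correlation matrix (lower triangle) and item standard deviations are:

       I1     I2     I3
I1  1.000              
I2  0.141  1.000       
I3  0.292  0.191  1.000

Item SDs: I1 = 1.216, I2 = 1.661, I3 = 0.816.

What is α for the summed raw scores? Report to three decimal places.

α = 0.381

Σσ²ᵢ = 1.216² + 1.661² + 0.816² = 4.9034
Covariances σ_ij = r_ij · s_i · s_j:
  σ(I1,I2) = 0.141 × 1.216 × 1.661 = 0.2848
  σ(I1,I3) = 0.292 × 1.216 × 0.816 = 0.2897
  σ(I2,I3) = 0.191 × 1.661 × 0.816 = 0.2589
σ²_T = Σσ²ᵢ + 2·Σσ_ij = 4.9034 + 2 × 0.8334 = 6.5702
α = (3/2)·(1 − 4.9034/6.5702) = 0.381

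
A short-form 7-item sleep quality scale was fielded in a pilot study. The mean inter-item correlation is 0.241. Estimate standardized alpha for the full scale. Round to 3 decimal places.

Standardized α = k·r̄ / (1 + (k−1)·r̄) = 7 × 0.241 / (1 + 6 × 0.241)
  = 1.6870 / 2.4460 = 0.690

α = 0.690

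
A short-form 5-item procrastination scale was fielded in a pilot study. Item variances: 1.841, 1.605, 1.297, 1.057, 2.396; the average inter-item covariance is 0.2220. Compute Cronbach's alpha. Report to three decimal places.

Cronbach's alpha = 0.439

Σσᵢ² = 1.841 + 1.605 + 1.297 + 1.057 + 2.396 = 8.196
Sum of the 10 distinct covariances = 10 × 0.2220 = 2.2200
Var(T) = Σσᵢ² + 2·Σcov = 8.196 + 2 × 2.2200 = 12.6360
α = (5/4)·(1 − 8.196/12.6360) = 0.439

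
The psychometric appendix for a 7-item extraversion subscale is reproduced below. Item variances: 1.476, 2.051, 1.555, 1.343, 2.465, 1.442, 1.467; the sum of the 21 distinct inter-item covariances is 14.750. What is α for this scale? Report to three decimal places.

α = 0.833

Σσᵢ² = 1.476 + 2.051 + 1.555 + 1.343 + 2.465 + 1.442 + 1.467 = 11.799
Sum of distinct covariances = 14.750
Var(T) = Σσᵢ² + 2·Σcov = 11.799 + 2 × 14.750 = 41.299
α = (7/6)·(1 − 11.799/41.299) = 0.833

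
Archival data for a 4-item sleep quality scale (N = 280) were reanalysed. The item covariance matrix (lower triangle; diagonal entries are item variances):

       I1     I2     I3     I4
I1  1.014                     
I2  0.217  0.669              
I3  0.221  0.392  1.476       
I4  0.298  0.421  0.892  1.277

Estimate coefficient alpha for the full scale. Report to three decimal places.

coefficient alpha = 0.699

sum of item variances = 1.014 + 0.669 + 1.476 + 1.277 = 4.436
Sum of off-diagonal covariances = 2.441
σ²_total = 4.436 + 2 × 2.441 = 9.318
α = (k/(k−1))·(1 − sum of item variances/σ²_total) = (4/3)·(1 − 4.436/9.318) = 0.699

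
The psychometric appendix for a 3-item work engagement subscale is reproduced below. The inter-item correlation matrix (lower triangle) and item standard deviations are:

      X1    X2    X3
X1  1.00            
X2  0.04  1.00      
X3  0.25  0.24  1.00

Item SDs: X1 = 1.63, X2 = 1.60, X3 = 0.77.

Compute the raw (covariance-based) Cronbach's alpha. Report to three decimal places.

Cronbach's alpha = 0.296

Σσ²ᵢ = 1.63² + 1.60² + 0.77² = 5.8098
Covariances σ_ij = r_ij · s_i · s_j:
  σ(X1,X2) = 0.04 × 1.63 × 1.60 = 0.1043
  σ(X1,X3) = 0.25 × 1.63 × 0.77 = 0.3138
  σ(X2,X3) = 0.24 × 1.60 × 0.77 = 0.2957
σ²_T = Σσ²ᵢ + 2·Σσ_ij = 5.8098 + 2 × 0.7138 = 7.2374
α = (3/2)·(1 − 5.8098/7.2374) = 0.296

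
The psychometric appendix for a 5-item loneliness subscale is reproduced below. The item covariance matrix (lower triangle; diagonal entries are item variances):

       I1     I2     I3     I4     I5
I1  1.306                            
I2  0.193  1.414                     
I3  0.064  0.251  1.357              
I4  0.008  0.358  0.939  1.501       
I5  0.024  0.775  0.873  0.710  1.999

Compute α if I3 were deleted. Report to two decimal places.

α = 0.53

Remaining items: I1, I2, I4, I5 (k = 4).
ΣVar(i) = 1.306 + 1.414 + 1.501 + 1.999 = 6.220
total variance = 6.220 + 2 × 2.068 = 10.356
α (item deleted) = (4/3)·(1 − 6.220/10.356) = 0.53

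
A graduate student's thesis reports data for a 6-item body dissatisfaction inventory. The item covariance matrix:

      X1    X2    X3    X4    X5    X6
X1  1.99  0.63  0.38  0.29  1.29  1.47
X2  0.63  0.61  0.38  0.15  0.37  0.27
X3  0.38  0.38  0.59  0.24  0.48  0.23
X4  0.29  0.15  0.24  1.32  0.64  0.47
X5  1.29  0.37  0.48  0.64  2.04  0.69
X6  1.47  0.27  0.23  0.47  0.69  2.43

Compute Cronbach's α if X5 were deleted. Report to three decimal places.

Remaining items: X1, X2, X3, X4, X6 (k = 5).
sum of item variances = 1.99 + 0.61 + 0.59 + 1.32 + 2.43 = 6.94
total variance = 6.94 + 2 × 4.51 = 15.96
α (item deleted) = (5/4)·(1 − 6.94/15.96) = 0.706

Cronbach's α = 0.706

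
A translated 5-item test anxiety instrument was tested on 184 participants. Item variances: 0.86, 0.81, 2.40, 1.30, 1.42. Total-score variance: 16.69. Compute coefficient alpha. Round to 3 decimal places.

sum of item variances = 0.86 + 0.81 + 2.40 + 1.30 + 1.42 = 6.79
α = (k/(k−1))·(1 − sum of item variances/Var(T)) = (5/4)·(1 − 6.79/16.69) = 0.741

α = 0.741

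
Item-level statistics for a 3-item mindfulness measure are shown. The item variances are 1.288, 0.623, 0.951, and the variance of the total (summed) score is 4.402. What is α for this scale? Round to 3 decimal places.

ΣVar(i) = 1.288 + 0.623 + 0.951 = 2.862
α = (k/(k−1))·(1 − ΣVar(i)/Var(T)) = (3/2)·(1 − 2.862/4.402) = 0.525

α = 0.525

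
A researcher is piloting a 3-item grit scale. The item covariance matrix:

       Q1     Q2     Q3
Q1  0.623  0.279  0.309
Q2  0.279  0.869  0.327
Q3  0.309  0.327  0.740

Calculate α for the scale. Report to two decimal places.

α = 0.68

ΣVar(i) = 0.623 + 0.869 + 0.740 = 2.232
Sum of off-diagonal covariances = 0.915
Var(T) = 2.232 + 2 × 0.915 = 4.062
α = (k/(k−1))·(1 − ΣVar(i)/Var(T)) = (3/2)·(1 − 2.232/4.062) = 0.68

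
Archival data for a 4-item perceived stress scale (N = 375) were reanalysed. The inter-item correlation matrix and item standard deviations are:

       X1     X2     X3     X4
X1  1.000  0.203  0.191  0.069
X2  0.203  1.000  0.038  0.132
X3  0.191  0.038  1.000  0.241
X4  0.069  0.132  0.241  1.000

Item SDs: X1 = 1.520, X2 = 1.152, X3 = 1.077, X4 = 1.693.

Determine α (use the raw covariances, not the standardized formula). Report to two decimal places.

Σσ²ᵢ = 1.520² + 1.152² + 1.077² + 1.693² = 7.6637
Covariances σ_ij = r_ij · s_i · s_j:
  σ(X1,X2) = 0.203 × 1.520 × 1.152 = 0.3555
  σ(X1,X3) = 0.191 × 1.520 × 1.077 = 0.3127
  σ(X1,X4) = 0.069 × 1.520 × 1.693 = 0.1776
  σ(X2,X3) = 0.038 × 1.152 × 1.077 = 0.0471
  σ(X2,X4) = 0.132 × 1.152 × 1.693 = 0.2574
  σ(X3,X4) = 0.241 × 1.077 × 1.693 = 0.4394
σ²_T = Σσ²ᵢ + 2·Σσ_ij = 7.6637 + 2 × 1.5897 = 10.8431
α = (4/3)·(1 − 7.6637/10.8431) = 0.39

α = 0.39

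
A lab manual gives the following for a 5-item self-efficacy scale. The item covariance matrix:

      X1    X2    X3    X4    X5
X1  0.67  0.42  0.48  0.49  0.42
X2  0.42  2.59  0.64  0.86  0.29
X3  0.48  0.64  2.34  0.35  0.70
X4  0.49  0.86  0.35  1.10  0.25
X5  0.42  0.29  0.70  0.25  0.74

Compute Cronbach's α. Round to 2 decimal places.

Σσ²ᵢ = 0.67 + 2.59 + 2.34 + 1.10 + 0.74 = 7.44
Sum of off-diagonal covariances = 4.90
total variance = 7.44 + 2 × 4.90 = 17.24
α = (k/(k−1))·(1 − Σσ²ᵢ/total variance) = (5/4)·(1 − 7.44/17.24) = 0.71

α = 0.71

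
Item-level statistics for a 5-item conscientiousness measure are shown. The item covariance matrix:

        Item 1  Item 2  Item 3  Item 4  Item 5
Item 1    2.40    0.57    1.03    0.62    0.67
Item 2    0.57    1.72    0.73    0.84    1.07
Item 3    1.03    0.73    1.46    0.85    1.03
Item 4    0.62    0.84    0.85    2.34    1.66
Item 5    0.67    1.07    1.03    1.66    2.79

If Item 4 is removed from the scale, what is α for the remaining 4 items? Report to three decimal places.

α = 0.732

Remaining items: Item 1, Item 2, Item 3, Item 5 (k = 4).
Σσ²ᵢ = 2.40 + 1.72 + 1.46 + 2.79 = 8.37
σ²_T = 8.37 + 2 × 5.10 = 18.57
α (item deleted) = (4/3)·(1 − 8.37/18.57) = 0.732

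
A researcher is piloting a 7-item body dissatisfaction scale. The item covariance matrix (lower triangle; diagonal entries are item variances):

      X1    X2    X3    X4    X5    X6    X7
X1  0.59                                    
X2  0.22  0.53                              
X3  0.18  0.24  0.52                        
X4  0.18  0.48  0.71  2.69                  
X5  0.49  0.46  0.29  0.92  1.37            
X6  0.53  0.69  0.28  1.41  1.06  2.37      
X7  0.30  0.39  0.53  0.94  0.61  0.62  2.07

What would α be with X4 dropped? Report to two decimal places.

Remaining items: X1, X2, X3, X5, X6, X7 (k = 6).
Σσ²ᵢ = 0.59 + 0.53 + 0.52 + 1.37 + 2.37 + 2.07 = 7.45
σ²_total = 7.45 + 2 × 6.89 = 21.23
α (item deleted) = (6/5)·(1 − 7.45/21.23) = 0.78

α = 0.78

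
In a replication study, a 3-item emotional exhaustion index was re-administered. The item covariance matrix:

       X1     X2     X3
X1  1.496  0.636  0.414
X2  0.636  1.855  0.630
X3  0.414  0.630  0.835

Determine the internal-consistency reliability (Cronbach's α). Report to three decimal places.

sum of item variances = 1.496 + 1.855 + 0.835 = 4.186
Σ_{i<j} σ_ij = 1.680
Var(T) = 4.186 + 2 × 1.680 = 7.546
α = (k/(k−1))·(1 − sum of item variances/Var(T)) = (3/2)·(1 − 4.186/7.546) = 0.668

α = 0.668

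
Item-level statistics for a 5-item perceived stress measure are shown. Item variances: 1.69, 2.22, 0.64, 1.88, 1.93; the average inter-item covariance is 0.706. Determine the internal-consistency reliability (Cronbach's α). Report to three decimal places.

sum of item variances = 1.69 + 2.22 + 0.64 + 1.88 + 1.93 = 8.36
Sum of the 10 distinct covariances = 10 × 0.706 = 7.060
σ²_T = sum of item variances + 2·Σcov = 8.36 + 2 × 7.060 = 22.480
α = (5/4)·(1 − 8.36/22.480) = 0.785

Cronbach's α = 0.785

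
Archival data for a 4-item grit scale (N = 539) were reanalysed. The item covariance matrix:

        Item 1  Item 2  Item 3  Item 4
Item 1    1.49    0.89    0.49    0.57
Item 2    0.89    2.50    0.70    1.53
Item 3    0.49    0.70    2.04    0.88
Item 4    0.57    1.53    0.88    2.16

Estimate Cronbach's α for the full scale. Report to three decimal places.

α = 0.737

Σσ²ᵢ = 1.49 + 2.50 + 2.04 + 2.16 = 8.19
Σ_{i<j} σ_ij = 5.06
Var(T) = 8.19 + 2 × 5.06 = 18.31
α = (k/(k−1))·(1 − Σσ²ᵢ/Var(T)) = (4/3)·(1 − 8.19/18.31) = 0.737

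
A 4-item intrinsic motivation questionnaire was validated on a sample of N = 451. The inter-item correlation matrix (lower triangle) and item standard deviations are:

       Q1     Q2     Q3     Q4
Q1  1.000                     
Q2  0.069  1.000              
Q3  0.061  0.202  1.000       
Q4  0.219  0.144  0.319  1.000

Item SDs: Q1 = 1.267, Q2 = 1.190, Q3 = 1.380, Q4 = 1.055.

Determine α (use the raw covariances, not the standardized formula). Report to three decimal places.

Σσ²ᵢ = 1.267² + 1.190² + 1.380² + 1.055² = 6.0388
Covariances σ_ij = r_ij · s_i · s_j:
  σ(Q1,Q2) = 0.069 × 1.267 × 1.190 = 0.1040
  σ(Q1,Q3) = 0.061 × 1.267 × 1.380 = 0.1067
  σ(Q1,Q4) = 0.219 × 1.267 × 1.055 = 0.2927
  σ(Q2,Q3) = 0.202 × 1.190 × 1.380 = 0.3317
  σ(Q2,Q4) = 0.144 × 1.190 × 1.055 = 0.1808
  σ(Q3,Q4) = 0.319 × 1.380 × 1.055 = 0.4644
σ²_T = Σσ²ᵢ + 2·Σσ_ij = 6.0388 + 2 × 1.4803 = 8.9994
α = (4/3)·(1 − 6.0388/8.9994) = 0.439

α = 0.439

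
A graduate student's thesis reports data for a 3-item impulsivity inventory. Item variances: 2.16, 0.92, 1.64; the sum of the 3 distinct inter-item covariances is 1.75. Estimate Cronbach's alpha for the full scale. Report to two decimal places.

Cronbach's alpha = 0.64

Σσᵢ² = 2.16 + 0.92 + 1.64 = 4.72
Sum of distinct covariances = 1.75
σ²_T = Σσᵢ² + 2·Σcov = 4.72 + 2 × 1.75 = 8.22
α = (3/2)·(1 − 4.72/8.22) = 0.64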